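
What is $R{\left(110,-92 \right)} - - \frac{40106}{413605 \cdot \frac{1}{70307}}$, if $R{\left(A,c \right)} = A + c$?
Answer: $\frac{2827177432}{413605} \approx 6835.5$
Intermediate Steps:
$R{\left(110,-92 \right)} - - \frac{40106}{413605 \cdot \frac{1}{70307}} = \left(110 - 92\right) - - \frac{40106}{413605 \cdot \frac{1}{70307}} = 18 - - \frac{40106}{413605 \cdot \frac{1}{70307}} = 18 - - \frac{40106}{\frac{413605}{70307}} = 18 - \left(-40106\right) \frac{70307}{413605} = 18 - - \frac{2819732542}{413605} = 18 + \frac{2819732542}{413605} = \frac{2827177432}{413605}$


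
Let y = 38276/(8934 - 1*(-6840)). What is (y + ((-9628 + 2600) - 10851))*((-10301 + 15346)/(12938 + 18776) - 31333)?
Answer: 140102832203262595/250128318 ≈ 5.6012e+8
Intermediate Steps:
y = 19138/7887 (y = 38276/(8934 + 6840) = 38276/15774 = 38276*(1/15774) = 19138/7887 ≈ 2.4265)
(y + ((-9628 + 2600) - 10851))*((-10301 + 15346)/(12938 + 18776) - 31333) = (19138/7887 + ((-9628 + 2600) - 10851))*((-10301 + 15346)/(12938 + 18776) - 31333) = (19138/7887 + (-7028 - 10851))*(5045/31714 - 31333) = (19138/7887 - 17879)*(5045*(1/31714) - 31333) = -140992535*(5045/31714 - 31333)/7887 = -140992535/7887*(-993689717/31714) = 140102832203262595/250128318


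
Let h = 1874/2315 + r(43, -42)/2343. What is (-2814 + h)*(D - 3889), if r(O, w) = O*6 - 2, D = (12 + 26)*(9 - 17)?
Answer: 63977964719144/5424045 ≈ 1.1795e+7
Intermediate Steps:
D = -304 (D = 38*(-8) = -304)
r(O, w) = -2 + 6*O (r(O, w) = 6*O - 2 = -2 + 6*O)
h = 4983422/5424045 (h = 1874/2315 + (-2 + 6*43)/2343 = 1874*(1/2315) + (-2 + 258)*(1/2343) = 1874/2315 + 256*(1/2343) = 1874/2315 + 256/2343 = 4983422/5424045 ≈ 0.91877)
(-2814 + h)*(D - 3889) = (-2814 + 4983422/5424045)*(-304 - 3889) = -15258279208/5424045*(-4193) = 63977964719144/5424045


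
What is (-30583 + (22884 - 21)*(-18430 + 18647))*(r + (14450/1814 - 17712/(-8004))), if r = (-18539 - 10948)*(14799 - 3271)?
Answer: -1013970191871714050176/604969 ≈ -1.6761e+15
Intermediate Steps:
r = -339926136 (r = -29487*11528 = -339926136)
(-30583 + (22884 - 21)*(-18430 + 18647))*(r + (14450/1814 - 17712/(-8004))) = (-30583 + (22884 - 21)*(-18430 + 18647))*(-339926136 + (14450/1814 - 17712/(-8004))) = (-30583 + 22863*217)*(-339926136 + (14450*(1/1814) - 17712*(-1/8004))) = (-30583 + 4961271)*(-339926136 + (7225/907 + 1476/667)) = 4930688*(-339926136 + 6157807/604969) = 4930688*(-205644768411977/604969) = -1013970191871714050176/604969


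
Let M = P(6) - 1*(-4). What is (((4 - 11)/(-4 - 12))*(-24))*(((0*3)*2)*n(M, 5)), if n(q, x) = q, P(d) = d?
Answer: 0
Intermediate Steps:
M = 10 (M = 6 - 1*(-4) = 6 + 4 = 10)
(((4 - 11)/(-4 - 12))*(-24))*(((0*3)*2)*n(M, 5)) = (((4 - 11)/(-4 - 12))*(-24))*(((0*3)*2)*10) = (-7/(-16)*(-24))*((0*2)*10) = (-7*(-1/16)*(-24))*(0*10) = ((7/16)*(-24))*0 = -21/2*0 = 0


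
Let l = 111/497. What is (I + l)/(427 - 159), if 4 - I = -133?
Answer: 17050/33299 ≈ 0.51203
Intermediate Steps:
l = 111/497 (l = 111*(1/497) = 111/497 ≈ 0.22334)
I = 137 (I = 4 - 1*(-133) = 4 + 133 = 137)
(I + l)/(427 - 159) = (137 + 111/497)/(427 - 159) = (68200/497)/268 = (68200/497)*(1/268) = 17050/33299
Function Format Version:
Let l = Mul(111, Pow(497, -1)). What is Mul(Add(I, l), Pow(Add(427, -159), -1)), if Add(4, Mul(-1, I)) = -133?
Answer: Rational(17050, 33299) ≈ 0.51203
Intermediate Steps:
l = Rational(111, 497) (l = Mul(111, Rational(1, 497)) = Rational(111, 497) ≈ 0.22334)
I = 137 (I = Add(4, Mul(-1, -133)) = Add(4, 133) = 137)
Mul(Add(I, l), Pow(Add(427, -159), -1)) = Mul(Add(137, Rational(111, 497)), Pow(Add(427, -159), -1)) = Mul(Rational(68200, 497), Pow(268, -1)) = Mul(Rational(68200, 497), Rational(1, 268)) = Rational(17050, 33299)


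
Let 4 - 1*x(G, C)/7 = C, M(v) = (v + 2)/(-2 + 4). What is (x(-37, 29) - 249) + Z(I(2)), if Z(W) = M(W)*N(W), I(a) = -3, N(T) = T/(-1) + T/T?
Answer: -426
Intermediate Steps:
M(v) = 1 + v/2 (M(v) = (2 + v)/2 = (2 + v)*(½) = 1 + v/2)
x(G, C) = 28 - 7*C
N(T) = 1 - T (N(T) = T*(-1) + 1 = -T + 1 = 1 - T)
Z(W) = (1 + W/2)*(1 - W)
(x(-37, 29) - 249) + Z(I(2)) = ((28 - 7*29) - 249) + (1 - ½*(-3) - ½*(-3)²) = ((28 - 203) - 249) + (1 + 3/2 - ½*9) = (-175 - 249) + (1 + 3/2 - 9/2) = -424 - 2 = -426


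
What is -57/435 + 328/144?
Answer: 5603/2610 ≈ 2.1467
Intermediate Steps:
-57/435 + 328/144 = -57*1/435 + 328*(1/144) = -19/145 + 41/18 = 5603/2610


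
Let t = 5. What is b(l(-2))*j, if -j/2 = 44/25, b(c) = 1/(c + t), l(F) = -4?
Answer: -88/25 ≈ -3.5200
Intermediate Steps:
b(c) = 1/(5 + c) (b(c) = 1/(c + 5) = 1/(5 + c))
j = -88/25 ≈ -3.5200
b(l(-2))*j = -88/25/(5 - 4) = -88/25/1 = 1*(-88/25) = -88/25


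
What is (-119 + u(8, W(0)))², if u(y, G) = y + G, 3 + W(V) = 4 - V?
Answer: 12100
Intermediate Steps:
W(V) = 1 - V (W(V) = -3 + (4 - V) = 1 - V)
u(y, G) = G + y
(-119 + u(8, W(0)))² = (-119 + ((1 - 1*0) + 8))² = (-119 + ((1 + 0) + 8))² = (-119 + (1 + 8))² = (-119 + 9)² = (-110)² = 12100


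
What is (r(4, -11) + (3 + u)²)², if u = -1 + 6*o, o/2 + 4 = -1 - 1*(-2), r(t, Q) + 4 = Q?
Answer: 1301881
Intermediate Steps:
r(t, Q) = -4 + Q
o = -6 (o = -8 + 2*(-1 - 1*(-2)) = -8 + 2*(-1 + 2) = -8 + 2*1 = -8 + 2 = -6)
u = -37 (u = -1 + 6*(-6) = -1 - 36 = -37)
(r(4, -11) + (3 + u)²)² = ((-4 - 11) + (3 - 37)²)² = (-15 + (-34)²)² = (-15 + 1156)² = 1141² = 1301881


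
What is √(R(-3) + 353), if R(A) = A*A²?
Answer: √326 ≈ 18.055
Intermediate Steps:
R(A) = A³
√(R(-3) + 353) = √((-3)³ + 353) = √(-27 + 353) = √326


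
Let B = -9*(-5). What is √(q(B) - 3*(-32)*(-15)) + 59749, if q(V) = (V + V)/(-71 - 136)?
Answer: 59749 + I*√761990/23 ≈ 59749.0 + 37.953*I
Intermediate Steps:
B = 45
q(V) = -2*V/207 (q(V) = (2*V)/(-207) = (2*V)*(-1/207) = -2*V/207)
√(q(B) - 3*(-32)*(-15)) + 59749 = √(-2/207*45 - 3*(-32)*(-15)) + 59749 = √(-10/23 + 96*(-15)) + 59749 = √(-10/23 - 1440) + 59749 = √(-33130/23) + 59749 = I*√761990/23 + 59749 = 59749 + I*√761990/23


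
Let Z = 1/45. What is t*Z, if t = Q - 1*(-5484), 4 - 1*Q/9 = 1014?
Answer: -1202/15 ≈ -80.133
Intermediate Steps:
Q = -9090 (Q = 36 - 9*1014 = 36 - 9126 = -9090)
t = -3606 (t = -9090 - 1*(-5484) = -9090 + 5484 = -3606)
Z = 1/45 ≈ 0.022222
t*Z = -3606*1/45 = -1202/15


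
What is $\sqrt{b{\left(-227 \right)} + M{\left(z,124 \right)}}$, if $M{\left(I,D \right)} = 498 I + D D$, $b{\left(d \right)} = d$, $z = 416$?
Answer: $\sqrt{222317} \approx 471.5$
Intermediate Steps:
$M{\left(I,D \right)} = D^{2} + 498 I$ ($M{\left(I,D \right)} = 498 I + D^{2} = D^{2} + 498 I$)
$\sqrt{b{\left(-227 \right)} + M{\left(z,124 \right)}} = \sqrt{-227 + \left(124^{2} + 498 \cdot 416\right)} = \sqrt{-227 + \left(15376 + 207168\right)} = \sqrt{-227 + 222544} = \sqrt{222317}$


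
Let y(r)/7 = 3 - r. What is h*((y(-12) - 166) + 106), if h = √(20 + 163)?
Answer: 45*√183 ≈ 608.75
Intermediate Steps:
h = √183 ≈ 13.528
y(r) = 21 - 7*r (y(r) = 7*(3 - r) = 21 - 7*r)
h*((y(-12) - 166) + 106) = √183*(((21 - 7*(-12)) - 166) + 106) = √183*(((21 + 84) - 166) + 106) = √183*((105 - 166) + 106) = √183*(-61 + 106) = √183*45 = 45*√183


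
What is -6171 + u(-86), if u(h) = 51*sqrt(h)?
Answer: -6171 + 51*I*sqrt(86) ≈ -6171.0 + 472.95*I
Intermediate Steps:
-6171 + u(-86) = -6171 + 51*sqrt(-86) = -6171 + 51*(I*sqrt(86)) = -6171 + 51*I*sqrt(86)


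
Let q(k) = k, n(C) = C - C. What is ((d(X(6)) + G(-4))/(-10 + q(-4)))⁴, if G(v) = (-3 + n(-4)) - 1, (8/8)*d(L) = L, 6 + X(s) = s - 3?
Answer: 1/16 ≈ 0.062500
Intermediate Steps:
X(s) = -9 + s (X(s) = -6 + (s - 3) = -6 + (-3 + s) = -9 + s)
n(C) = 0
d(L) = L
G(v) = -4 (G(v) = (-3 + 0) - 1 = -3 - 1 = -4)
((d(X(6)) + G(-4))/(-10 + q(-4)))⁴ = (((-9 + 6) - 4)/(-10 - 4))⁴ = ((-3 - 4)/(-14))⁴ = (-7*(-1/14))⁴ = (½)⁴ = 1/16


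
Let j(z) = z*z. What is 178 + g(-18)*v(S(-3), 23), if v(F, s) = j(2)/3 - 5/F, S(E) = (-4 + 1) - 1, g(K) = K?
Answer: 263/2 ≈ 131.50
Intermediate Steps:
j(z) = z**2
S(E) = -4 (S(E) = -3 - 1 = -4)
v(F, s) = 4/3 - 5/F (v(F, s) = 2**2/3 - 5/F = 4*(1/3) - 5/F = 4/3 - 5/F)
178 + g(-18)*v(S(-3), 23) = 178 - 18*(4/3 - 5/(-4)) = 178 - 18*(4/3 - 5*(-1/4)) = 178 - 18*(4/3 + 5/4) = 178 - 18*31/12 = 178 - 93/2 = 263/2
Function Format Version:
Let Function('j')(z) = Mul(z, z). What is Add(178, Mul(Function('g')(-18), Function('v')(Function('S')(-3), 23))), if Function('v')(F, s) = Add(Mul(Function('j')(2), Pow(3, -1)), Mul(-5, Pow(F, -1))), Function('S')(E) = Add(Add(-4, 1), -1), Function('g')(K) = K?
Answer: Rational(263, 2) ≈ 131.50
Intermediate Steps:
Function('j')(z) = Pow(z, 2)
Function('S')(E) = -4 (Function('S')(E) = Add(-3, -1) = -4)
Function('v')(F, s) = Add(Rational(4, 3), Mul(-5, Pow(F, -1))) (Function('v')(F, s) = Add(Mul(Pow(2, 2), Pow(3, -1)), Mul(-5, Pow(F, -1))) = Add(Mul(4, Rational(1, 3)), Mul(-5, Pow(F, -1))) = Add(Rational(4, 3), Mul(-5, Pow(F, -1))))
Add(178, Mul(Function('g')(-18), Function('v')(Function('S')(-3), 23))) = Add(178, Mul(-18, Add(Rational(4, 3), Mul(-5, Pow(-4, -1))))) = Add(178, Mul(-18, Add(Rational(4, 3), Mul(-5, Rational(-1, 4))))) = Add(178, Mul(-18, Add(Rational(4, 3), Rational(5, 4)))) = Add(178, Mul(-18, Rational(31, 12))) = Add(178, Rational(-93, 2)) = Rational(263, 2)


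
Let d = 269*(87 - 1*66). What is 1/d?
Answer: 1/5649 ≈ 0.00017702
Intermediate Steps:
d = 5649 (d = 269*(87 - 66) = 269*21 = 5649)
1/d = 1/5649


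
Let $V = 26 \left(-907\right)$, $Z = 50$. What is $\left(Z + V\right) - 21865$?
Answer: $-45397$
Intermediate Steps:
$V = -23582$
$\left(Z + V\right) - 21865 = \left(50 - 23582\right) - 21865 = -23532 - 21865 = -45397$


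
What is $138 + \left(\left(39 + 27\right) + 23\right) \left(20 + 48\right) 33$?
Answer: $199854$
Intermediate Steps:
$138 + \left(\left(39 + 27\right) + 23\right) \left(20 + 48\right) 33 = 138 + \left(66 + 23\right) 68 \cdot 33 = 138 + 89 \cdot 68 \cdot 33 = 138 + 6052 \cdot 33 = 138 + 199716 = 199854$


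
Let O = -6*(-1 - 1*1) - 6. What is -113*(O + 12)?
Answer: -2034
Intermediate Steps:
O = 6 (O = -6*(-1 - 1) - 6 = -6*(-2) - 6 = 12 - 6 = 6)
-113*(O + 12) = -113*(6 + 12) = -113*18 = -2034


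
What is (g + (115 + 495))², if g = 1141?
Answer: 3066001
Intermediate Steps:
(g + (115 + 495))² = (1141 + (115 + 495))² = (1141 + 610)² = 1751² = 3066001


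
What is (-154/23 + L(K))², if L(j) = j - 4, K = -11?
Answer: 249001/529 ≈ 470.70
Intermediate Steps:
L(j) = -4 + j
(-154/23 + L(K))² = (-154/23 + (-4 - 11))² = (-154*1/23 - 15)² = (-154/23 - 15)² = (-499/23)² = 249001/529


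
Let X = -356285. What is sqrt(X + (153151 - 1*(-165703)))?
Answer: 3*I*sqrt(4159) ≈ 193.47*I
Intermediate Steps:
sqrt(X + (153151 - 1*(-165703))) = sqrt(-356285 + (153151 - 1*(-165703))) = sqrt(-356285 + (153151 + 165703)) = sqrt(-356285 + 318854) = sqrt(-37431) = 3*I*sqrt(4159)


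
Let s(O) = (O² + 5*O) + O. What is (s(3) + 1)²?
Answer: 784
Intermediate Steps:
s(O) = O² + 6*O
(s(3) + 1)² = (3*(6 + 3) + 1)² = (3*9 + 1)² = (27 + 1)² = 28² = 784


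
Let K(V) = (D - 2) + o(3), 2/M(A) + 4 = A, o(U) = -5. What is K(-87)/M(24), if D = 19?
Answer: 120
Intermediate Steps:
M(A) = 2/(-4 + A)
K(V) = 12 (K(V) = (19 - 2) - 5 = 17 - 5 = 12)
K(-87)/M(24) = 12/((2/(-4 + 24))) = 12/((2/20)) = 12/((2*(1/20))) = 12/(⅒) = 12*10 = 120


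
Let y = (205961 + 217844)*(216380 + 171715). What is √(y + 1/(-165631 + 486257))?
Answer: √16908364351087623937726/320626 ≈ 4.0556e+5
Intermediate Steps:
y = 164476601475 (y = 423805*388095 = 164476601475)
√(y + 1/(-165631 + 486257)) = √(164476601475 + 1/(-165631 + 486257)) = √(164476601475 + 1/320626) = √(52735474824523351/320626) = √16908364351087623937726/320626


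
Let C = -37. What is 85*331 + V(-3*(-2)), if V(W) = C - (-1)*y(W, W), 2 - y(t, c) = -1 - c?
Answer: 28107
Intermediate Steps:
y(t, c) = 3 + c (y(t, c) = 2 - (-1 - c) = 2 + (1 + c) = 3 + c)
V(W) = -34 + W (V(W) = -37 - (-1)*(3 + W) = -37 - (-3 - W) = -37 + (3 + W) = -34 + W)
85*331 + V(-3*(-2)) = 85*331 + (-34 - 3*(-2)) = 28135 + (-34 + 6) = 28135 - 28 = 28107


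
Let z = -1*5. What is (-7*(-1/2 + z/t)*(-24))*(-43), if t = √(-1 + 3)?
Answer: 3612 + 18060*√2 ≈ 29153.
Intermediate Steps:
z = -5
t = √2 ≈ 1.4142
(-7*(-1/2 + z/t)*(-24))*(-43) = (-7*(-1/2 - 5*√2/2)*(-24))*(-43) = (-7*(-1*½ - 5*√2/2)*(-24))*(-43) = (-7*(-½ - 5*√2/2)*(-24))*(-43) = ((7/2 + 35*√2/2)*(-24))*(-43) = (-84 - 420*√2)*(-43) = 3612 + 18060*√2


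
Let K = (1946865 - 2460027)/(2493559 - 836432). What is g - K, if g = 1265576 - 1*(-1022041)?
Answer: 3790872409521/1657127 ≈ 2.2876e+6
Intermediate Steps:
g = 2287617 (g = 1265576 + 1022041 = 2287617)
K = -513162/1657127 ≈ -0.30967
g - K = 2287617 - 1*(-513162/1657127) = 2287617 + 513162/1657127 = 3790872409521/1657127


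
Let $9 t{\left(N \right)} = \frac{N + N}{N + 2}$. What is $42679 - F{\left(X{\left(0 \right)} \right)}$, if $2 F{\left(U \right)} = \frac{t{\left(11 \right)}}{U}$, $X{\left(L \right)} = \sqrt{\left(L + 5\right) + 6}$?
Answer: $42679 - \frac{\sqrt{11}}{117} \approx 42679.0$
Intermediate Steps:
$X{\left(L \right)} = \sqrt{11 + L}$ ($X{\left(L \right)} = \sqrt{\left(5 + L\right) + 6} = \sqrt{11 + L}$)
$t{\left(N \right)} = \frac{2 N}{9 \left(2 + N\right)}$ ($t{\left(N \right)} = \frac{\left(N + N\right) \frac{1}{N + 2}}{9} = \frac{2 N \frac{1}{2 + N}}{9} = \frac{2 N}{9 \left(2 + N\right)}$)
$F{\left(U \right)} = \frac{11}{117 U}$ ($F{\left(U \right)} = \frac{\frac{2}{9} \cdot 11 \frac{1}{2 + 11} \frac{1}{U}}{2} = \frac{\frac{2}{9} \cdot 11 \cdot \frac{1}{13} \frac{1}{U}}{2} = \frac{\frac{22}{117} \frac{1}{U}}{2} = \frac{11}{117 U}$)
$42679 - F{\left(X{\left(0 \right)} \right)} = 42679 - \frac{11}{117 \sqrt{11 + 0}} = 42679 - \frac{11}{117 \sqrt{11}} = 42679 - \frac{11 \frac{\sqrt{11}}{11}}{117} = 42679 - \frac{\sqrt{11}}{117}$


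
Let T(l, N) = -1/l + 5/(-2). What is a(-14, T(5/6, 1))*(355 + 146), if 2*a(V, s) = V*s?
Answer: 129759/10 ≈ 12976.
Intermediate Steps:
T(l, N) = -5/2 - 1/l (T(l, N) = -1/l + 5*(-½) = -1/l - 5/2 = -5/2 - 1/l)
a(V, s) = V*s/2 (a(V, s) = (V*s)/2 = V*s/2)
a(-14, T(5/6, 1))*(355 + 146) = ((½)*(-14)*(-5/2 - 1/(5/6)))*(355 + 146) = ((½)*(-14)*(-5/2 - 1/(5*(⅙))))*501 = ((½)*(-14)*(-5/2 - 1/⅚))*501 = ((½)*(-14)*(-5/2 - 1*6/5))*501 = ((½)*(-14)*(-5/2 - 6/5))*501 = ((½)*(-14)*(-37/10))*501 = (259/10)*501 = 129759/10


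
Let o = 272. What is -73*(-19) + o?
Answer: 1659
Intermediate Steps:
-73*(-19) + o = -73*(-19) + 272 = 1387 + 272 = 1659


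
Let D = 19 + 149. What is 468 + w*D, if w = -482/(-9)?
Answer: 28396/3 ≈ 9465.3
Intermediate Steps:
w = 482/9 (w = -482*(-1/9) = 482/9 ≈ 53.556)
D = 168
468 + w*D = 468 + (482/9)*168 = 468 + 26992/3 = 28396/3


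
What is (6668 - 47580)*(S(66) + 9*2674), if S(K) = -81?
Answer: -981274320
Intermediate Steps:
(6668 - 47580)*(S(66) + 9*2674) = (6668 - 47580)*(-81 + 9*2674) = -40912*(-81 + 24066) = -40912*23985 = -981274320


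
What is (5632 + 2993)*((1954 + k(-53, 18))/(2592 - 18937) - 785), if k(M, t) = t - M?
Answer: -22136666250/3269 ≈ -6.7717e+6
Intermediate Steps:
(5632 + 2993)*((1954 + k(-53, 18))/(2592 - 18937) - 785) = (5632 + 2993)*((1954 + (18 - 1*(-53)))/(2592 - 18937) - 785) = 8625*((1954 + (18 + 53))/(-16345) - 785) = 8625*((1954 + 71)*(-1/16345) - 785) = 8625*(2025*(-1/16345) - 785) = 8625*(-405/3269 - 785) = 8625*(-2566570/3269) = -22136666250/3269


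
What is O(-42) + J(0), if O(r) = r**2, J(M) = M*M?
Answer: 1764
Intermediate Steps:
J(M) = M**2
O(-42) + J(0) = (-42)**2 + 0**2 = 1764 + 0 = 1764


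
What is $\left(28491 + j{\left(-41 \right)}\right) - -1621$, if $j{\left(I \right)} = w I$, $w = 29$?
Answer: $28923$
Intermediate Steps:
$j{\left(I \right)} = 29 I$
$\left(28491 + j{\left(-41 \right)}\right) - -1621 = \left(28491 + 29 \left(-41\right)\right) - -1621 = \left(28491 - 1189\right) + \left(-15136 + 16757\right) = 27302 + 1621 = 28923$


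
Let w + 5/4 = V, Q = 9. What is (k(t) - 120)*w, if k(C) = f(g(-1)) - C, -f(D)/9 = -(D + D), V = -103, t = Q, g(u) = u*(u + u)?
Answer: 38781/4 ≈ 9695.3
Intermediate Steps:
g(u) = 2*u² (g(u) = u*(2*u) = 2*u²)
t = 9
f(D) = 18*D (f(D) = -(-9)*(D + D) = -(-9)*2*D = -(-18)*D = 18*D)
w = -417/4 (w = -5/4 - 103 = -417/4 ≈ -104.25)
k(C) = 36 - C (k(C) = 18*(2*(-1)²) - C = 18*(2*1) - C = 18*2 - C = 36 - C)
(k(t) - 120)*w = ((36 - 1*9) - 120)*(-417/4) = ((36 - 9) - 120)*(-417/4) = (27 - 120)*(-417/4) = -93*(-417/4) = 38781/4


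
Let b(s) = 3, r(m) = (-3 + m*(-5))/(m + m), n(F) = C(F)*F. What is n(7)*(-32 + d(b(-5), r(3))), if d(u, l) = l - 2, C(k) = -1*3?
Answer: 777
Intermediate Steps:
C(k) = -3
n(F) = -3*F
r(m) = (-3 - 5*m)/(2*m) (r(m) = (-3 - 5*m)/((2*m)) = (-3 - 5*m)*(1/(2*m)) = (-3 - 5*m)/(2*m))
d(u, l) = -2 + l
n(7)*(-32 + d(b(-5), r(3))) = (-3*7)*(-32 + (-2 + (½)*(-3 - 5*3)/3)) = -21*(-32 + (-2 + (½)*(⅓)*(-3 - 15))) = -21*(-32 + (-2 + (½)*(⅓)*(-18))) = -21*(-32 + (-2 - 3)) = -21*(-32 - 5) = -21*(-37) = 777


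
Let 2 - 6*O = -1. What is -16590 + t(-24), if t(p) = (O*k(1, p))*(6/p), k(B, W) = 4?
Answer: -33181/2 ≈ -16591.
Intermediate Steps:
O = 1/2 (O = 1/3 - 1/6*(-1) = 1/3 + 1/6 = 1/2 ≈ 0.50000)
t(p) = 12/p (t(p) = ((1/2)*4)*(6/p) = 2*(6/p) = 12/p)
-16590 + t(-24) = -16590 + 12/(-24) = -16590 + 12*(-1/24) = -16590 - 1/2 = -33181/2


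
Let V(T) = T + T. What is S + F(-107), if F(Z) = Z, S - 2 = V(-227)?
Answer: -559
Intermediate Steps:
V(T) = 2*T
S = -452 (S = 2 + 2*(-227) = 2 - 454 = -452)
S + F(-107) = -452 - 107 = -559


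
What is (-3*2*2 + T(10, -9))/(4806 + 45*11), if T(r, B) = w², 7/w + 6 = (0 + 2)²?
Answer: 1/21204 ≈ 4.7161e-5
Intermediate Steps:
w = -7/2 (w = 7/(-6 + (0 + 2)²) = 7/(-6 + 2²) = 7/(-6 + 4) = 7/(-2) = 7*(-½) = -7/2 ≈ -3.5000)
T(r, B) = 49/4 (T(r, B) = (-7/2)² = 49/4)
(-3*2*2 + T(10, -9))/(4806 + 45*11) = (-3*2*2 + 49/4)/(4806 + 45*11) = (-6*2 + 49/4)/(4806 + 495) = (-12 + 49/4)/5301 = (¼)*(1/5301) = 1/21204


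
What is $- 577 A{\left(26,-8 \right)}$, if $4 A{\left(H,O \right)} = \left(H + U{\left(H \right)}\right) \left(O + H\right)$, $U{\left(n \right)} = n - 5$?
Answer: $- \frac{244071}{2} \approx -1.2204 \cdot 10^{5}$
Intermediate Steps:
$U{\left(n \right)} = -5 + n$
$A{\left(H,O \right)} = \frac{\left(-5 + 2 H\right) \left(H + O\right)}{4}$ ($A{\left(H,O \right)} = \frac{\left(H + \left(-5 + H\right)\right) \left(O + H\right)}{4} = \frac{\left(-5 + 2 H\right) \left(H + O\right)}{4}$)
$- 577 A{\left(26,-8 \right)} = - 577 \left(\frac{26^{2}}{4} + \frac{1}{4} \cdot 26 \left(-8\right) + \frac{1}{4} \cdot 26 \left(-5 + 26\right) + \frac{1}{4} \left(-8\right) \left(-5 + 26\right)\right) = - 577 \left(\frac{1}{4} \cdot 676 - 52 + \frac{1}{4} \cdot 26 \cdot 21 + \frac{1}{4} \left(-8\right) 21\right) = - 577 \left(169 - 52 + \frac{273}{2} - 42\right) = \left(-577\right) \frac{423}{2} = - \frac{244071}{2}$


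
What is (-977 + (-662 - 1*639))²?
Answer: 5189284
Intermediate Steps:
(-977 + (-662 - 1*639))² = (-977 + (-662 - 639))² = (-977 - 1301)² = (-2278)² = 5189284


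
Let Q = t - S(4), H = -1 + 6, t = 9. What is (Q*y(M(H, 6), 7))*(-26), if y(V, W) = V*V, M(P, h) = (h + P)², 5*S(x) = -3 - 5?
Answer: -20175298/5 ≈ -4.0351e+6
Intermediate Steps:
S(x) = -8/5 (S(x) = (-3 - 5)/5 = (⅕)*(-8) = -8/5)
H = 5
Q = 53/5 (Q = 9 - 1*(-8/5) = 9 + 8/5 = 53/5 ≈ 10.600)
M(P, h) = (P + h)²
y(V, W) = V²
(Q*y(M(H, 6), 7))*(-26) = (53*((5 + 6)²)²/5)*(-26) = (53*(11²)²/5)*(-26) = ((53/5)*121²)*(-26) = ((53/5)*14641)*(-26) = (775973/5)*(-26) = -20175298/5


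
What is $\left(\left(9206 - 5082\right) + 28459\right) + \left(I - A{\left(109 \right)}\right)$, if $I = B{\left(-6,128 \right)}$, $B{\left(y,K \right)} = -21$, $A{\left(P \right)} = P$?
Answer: $32453$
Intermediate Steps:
$I = -21$
$\left(\left(9206 - 5082\right) + 28459\right) + \left(I - A{\left(109 \right)}\right) = \left(\left(9206 - 5082\right) + 28459\right) - 130 = \left(4124 + 28459\right) - 130 = 32583 - 130 = 32453$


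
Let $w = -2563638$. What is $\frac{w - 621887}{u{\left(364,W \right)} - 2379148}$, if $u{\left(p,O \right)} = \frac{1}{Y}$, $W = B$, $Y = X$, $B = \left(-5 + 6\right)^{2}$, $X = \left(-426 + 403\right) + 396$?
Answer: $\frac{1188200825}{887422203} \approx 1.3389$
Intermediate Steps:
$X = 373$ ($X = -23 + 396 = 373$)
$B = 1$ ($B = 1^{2} = 1$)
$Y = 373$
$W = 1$
$u{\left(p,O \right)} = \frac{1}{373}$
$\frac{w - 621887}{u{\left(364,W \right)} - 2379148} = \frac{-2563638 - 621887}{\frac{1}{373} - 2379148} = - \frac{3185525}{- \frac{887422203}{373}} = \left(-3185525\right) \left(- \frac{373}{887422203}\right) = \frac{1188200825}{887422203}$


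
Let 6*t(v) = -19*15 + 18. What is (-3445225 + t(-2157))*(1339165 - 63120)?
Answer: -8792637838255/2 ≈ -4.3963e+12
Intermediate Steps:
t(v) = -89/2 (t(v) = (-19*15 + 18)/6 = (-285 + 18)/6 = (1/6)*(-267) = -89/2)
(-3445225 + t(-2157))*(1339165 - 63120) = (-3445225 - 89/2)*(1339165 - 63120) = -6890539/2*1276045 = -8792637838255/2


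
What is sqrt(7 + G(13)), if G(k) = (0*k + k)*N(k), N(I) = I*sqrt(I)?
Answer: sqrt(7 + 169*sqrt(13)) ≈ 24.826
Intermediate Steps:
N(I) = I**(3/2)
G(k) = k**(5/2) (G(k) = (0*k + k)*k**(3/2) = (0 + k)*k**(3/2) = k*k**(3/2) = k**(5/2))
sqrt(7 + G(13)) = sqrt(7 + 13**(5/2)) = sqrt(7 + 169*sqrt(13))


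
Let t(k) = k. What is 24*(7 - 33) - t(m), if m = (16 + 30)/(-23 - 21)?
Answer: -13705/22 ≈ -622.95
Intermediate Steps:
m = -23/22 (m = 46/(-44) = 46*(-1/44) = -23/22 ≈ -1.0455)
24*(7 - 33) - t(m) = 24*(7 - 33) - 1*(-23/22) = 24*(-26) + 23/22 = -624 + 23/22 = -13705/22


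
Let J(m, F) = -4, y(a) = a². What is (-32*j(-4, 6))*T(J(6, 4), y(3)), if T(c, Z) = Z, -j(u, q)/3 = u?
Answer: -3456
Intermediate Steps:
j(u, q) = -3*u
(-32*j(-4, 6))*T(J(6, 4), y(3)) = -(-96)*(-4)*3² = -32*12*9 = -384*9 = -3456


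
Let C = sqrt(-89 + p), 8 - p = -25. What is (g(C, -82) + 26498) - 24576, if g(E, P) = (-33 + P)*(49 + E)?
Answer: -3713 - 230*I*sqrt(14) ≈ -3713.0 - 860.58*I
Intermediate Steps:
p = 33 (p = 8 - 1*(-25) = 8 + 25 = 33)
C = 2*I*sqrt(14) (C = sqrt(-89 + 33) = sqrt(-56) = 2*I*sqrt(14) ≈ 7.4833*I)
(g(C, -82) + 26498) - 24576 = ((-1617 - 66*I*sqrt(14) + 49*(-82) + (2*I*sqrt(14))*(-82)) + 26498) - 24576 = ((-1617 - 66*I*sqrt(14) - 4018 - 164*I*sqrt(14)) + 26498) - 24576 = ((-5635 - 230*I*sqrt(14)) + 26498) - 24576 = (20863 - 230*I*sqrt(14)) - 24576 = -3713 - 230*I*sqrt(14)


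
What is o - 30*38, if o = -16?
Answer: -1156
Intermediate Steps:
o - 30*38 = -16 - 30*38 = -16 - 1140 = -1156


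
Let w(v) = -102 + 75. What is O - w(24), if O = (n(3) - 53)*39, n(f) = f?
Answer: -1923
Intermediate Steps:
w(v) = -27
O = -1950 (O = (3 - 53)*39 = -50*39 = -1950)
O - w(24) = -1950 - 1*(-27) = -1950 + 27 = -1923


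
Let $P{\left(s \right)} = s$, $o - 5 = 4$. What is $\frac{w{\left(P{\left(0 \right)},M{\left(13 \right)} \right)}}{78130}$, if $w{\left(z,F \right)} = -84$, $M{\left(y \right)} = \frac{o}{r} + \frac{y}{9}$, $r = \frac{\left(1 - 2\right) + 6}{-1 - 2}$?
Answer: $- \frac{42}{39065} \approx -0.0010751$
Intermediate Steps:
$o = 9$ ($o = 5 + 4 = 9$)
$r = - \frac{5}{3}$ ($r = \frac{\left(1 - 2\right) + 6}{-3} = \left(-1 + 6\right) \left(- \frac{1}{3}\right) = 5 \left(- \frac{1}{3}\right) = - \frac{5}{3} \approx -1.6667$)
$M{\left(y \right)} = - \frac{27}{5} + \frac{y}{9}$ ($M{\left(y \right)} = \frac{9}{- \frac{5}{3}} + \frac{y}{9} = 9 \left(- \frac{3}{5}\right) + y \frac{1}{9} = - \frac{27}{5} + \frac{y}{9}$)
$\frac{w{\left(P{\left(0 \right)},M{\left(13 \right)} \right)}}{78130} = - \frac{84}{78130} = \left(-84\right) \frac{1}{78130} = - \frac{42}{39065}$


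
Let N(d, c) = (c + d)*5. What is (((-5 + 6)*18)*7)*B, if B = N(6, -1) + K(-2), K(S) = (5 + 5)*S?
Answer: 630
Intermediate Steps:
N(d, c) = 5*c + 5*d
K(S) = 10*S
B = 5 (B = (5*(-1) + 5*6) + 10*(-2) = (-5 + 30) - 20 = 25 - 20 = 5)
(((-5 + 6)*18)*7)*B = (((-5 + 6)*18)*7)*5 = ((1*18)*7)*5 = (18*7)*5 = 126*5 = 630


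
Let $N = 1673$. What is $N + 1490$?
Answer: $3163$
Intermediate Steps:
$N + 1490 = 1673 + 1490 = 3163$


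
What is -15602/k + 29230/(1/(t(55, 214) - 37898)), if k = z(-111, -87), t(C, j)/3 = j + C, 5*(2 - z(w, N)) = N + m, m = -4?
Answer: -109501240940/101 ≈ -1.0842e+9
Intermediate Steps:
z(w, N) = 14/5 - N/5 (z(w, N) = 2 - (N - 4)/5 = 2 - (-4 + N)/5 = 2 + (4/5 - N/5) = 14/5 - N/5)
t(C, j) = 3*C + 3*j (t(C, j) = 3*(j + C) = 3*(C + j) = 3*C + 3*j)
k = 101/5 (k = 14/5 - 1/5*(-87) = 14/5 + 87/5 = 101/5 ≈ 20.200)
-15602/k + 29230/(1/(t(55, 214) - 37898)) = -15602/101/5 + 29230/(1/((3*55 + 3*214) - 37898)) = -15602*5/101 + 29230/(1/((165 + 642) - 37898)) = -78010/101 + 29230/(1/(807 - 37898)) = -78010/101 + 29230/(1/(-37091)) = -78010/101 + 29230/(-1/37091) = -78010/101 + 29230*(-37091) = -78010/101 - 1084169930 = -109501240940/101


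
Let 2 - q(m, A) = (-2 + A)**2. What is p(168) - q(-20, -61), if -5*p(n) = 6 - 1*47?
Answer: 19876/5 ≈ 3975.2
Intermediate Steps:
q(m, A) = 2 - (-2 + A)**2
p(n) = 41/5 (p(n) = -(6 - 1*47)/5 = -(6 - 47)/5 = -1/5*(-41) = 41/5)
p(168) - q(-20, -61) = 41/5 - (2 - (-2 - 61)**2) = 41/5 - (2 - 1*(-63)**2) = 41/5 - (2 - 1*3969) = 41/5 - (2 - 3969) = 41/5 - 1*(-3967) = 41/5 + 3967 = 19876/5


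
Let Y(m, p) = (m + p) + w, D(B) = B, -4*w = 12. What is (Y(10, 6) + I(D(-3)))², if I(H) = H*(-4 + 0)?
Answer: 625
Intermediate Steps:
w = -3 (w = -¼*12 = -3)
Y(m, p) = -3 + m + p (Y(m, p) = (m + p) - 3 = -3 + m + p)
I(H) = -4*H (I(H) = H*(-4) = -4*H)
(Y(10, 6) + I(D(-3)))² = ((-3 + 10 + 6) - 4*(-3))² = (13 + 12)² = 25² = 625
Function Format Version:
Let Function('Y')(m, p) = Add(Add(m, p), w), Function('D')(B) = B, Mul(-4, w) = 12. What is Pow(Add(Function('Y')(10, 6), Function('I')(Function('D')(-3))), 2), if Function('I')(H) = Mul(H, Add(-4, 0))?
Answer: 625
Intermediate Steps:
w = -3 (w = Mul(Rational(-1, 4), 12) = -3)
Function('Y')(m, p) = Add(-3, m, p) (Function('Y')(m, p) = Add(Add(m, p), -3) = Add(-3, m, p))
Function('I')(H) = Mul(-4, H) (Function('I')(H) = Mul(H, -4) = Mul(-4, H))
Pow(Add(Function('Y')(10, 6), Function('I')(Function('D')(-3))), 2) = Pow(Add(Add(-3, 10, 6), Mul(-4, -3)), 2) = Pow(Add(13, 12), 2) = Pow(25, 2) = 625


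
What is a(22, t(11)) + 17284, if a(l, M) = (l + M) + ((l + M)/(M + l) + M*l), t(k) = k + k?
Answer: 17813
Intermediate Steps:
t(k) = 2*k
a(l, M) = 1 + M + l + M*l (a(l, M) = (M + l) + ((M + l)/(M + l) + M*l) = (M + l) + (1 + M*l) = 1 + M + l + M*l)
a(22, t(11)) + 17284 = (1 + 2*11 + 22 + (2*11)*22) + 17284 = (1 + 22 + 22 + 22*22) + 17284 = (1 + 22 + 22 + 484) + 17284 = 529 + 17284 = 17813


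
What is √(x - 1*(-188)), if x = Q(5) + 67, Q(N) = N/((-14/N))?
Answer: √49630/14 ≈ 15.913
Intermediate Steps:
Q(N) = -N²/14 (Q(N) = N*(-N/14) = -N²/14)
x = 913/14 (x = -1/14*5² + 67 = -1/14*25 + 67 = -25/14 + 67 = 913/14 ≈ 65.214)
√(x - 1*(-188)) = √(913/14 - 1*(-188)) = √(913/14 + 188) = √(3545/14) = √49630/14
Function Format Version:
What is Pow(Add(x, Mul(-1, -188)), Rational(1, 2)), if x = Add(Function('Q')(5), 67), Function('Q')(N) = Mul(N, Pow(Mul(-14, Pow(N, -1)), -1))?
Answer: Mul(Rational(1, 14), Pow(49630, Rational(1, 2))) ≈ 15.913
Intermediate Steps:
Function('Q')(N) = Mul(Rational(-1, 14), Pow(N, 2)) (Function('Q')(N) = Mul(N, Mul(Rational(-1, 14), N)) = Mul(Rational(-1, 14), Pow(N, 2)))
x = Rational(913, 14) (x = Add(Mul(Rational(-1, 14), Pow(5, 2)), 67) = Add(Mul(Rational(-1, 14), 25), 67) = Add(Rational(-25, 14), 67) = Rational(913, 14) ≈ 65.214)
Pow(Add(x, Mul(-1, -188)), Rational(1, 2)) = Pow(Add(Rational(913, 14), Mul(-1, -188)), Rational(1, 2)) = Pow(Add(Rational(913, 14), 188), Rational(1, 2)) = Pow(Rational(3545, 14), Rational(1, 2)) = Mul(Rational(1, 14), Pow(49630, Rational(1, 2)))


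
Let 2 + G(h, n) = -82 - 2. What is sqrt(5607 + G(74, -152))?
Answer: sqrt(5521) ≈ 74.303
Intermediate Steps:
G(h, n) = -86 (G(h, n) = -2 + (-82 - 2) = -2 - 84 = -86)
sqrt(5607 + G(74, -152)) = sqrt(5607 - 86) = sqrt(5521)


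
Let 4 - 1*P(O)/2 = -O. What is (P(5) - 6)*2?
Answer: 24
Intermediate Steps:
P(O) = 8 + 2*O (P(O) = 8 - (-2)*O = 8 + 2*O)
(P(5) - 6)*2 = ((8 + 2*5) - 6)*2 = ((8 + 10) - 6)*2 = (18 - 6)*2 = 12*2 = 24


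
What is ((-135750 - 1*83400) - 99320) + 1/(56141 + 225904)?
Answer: -89822871149/282045 ≈ -3.1847e+5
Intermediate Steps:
((-135750 - 1*83400) - 99320) + 1/(56141 + 225904) = ((-135750 - 83400) - 99320) + 1/282045 = (-219150 - 99320) + 1/282045 = -318470 + 1/282045 = -89822871149/282045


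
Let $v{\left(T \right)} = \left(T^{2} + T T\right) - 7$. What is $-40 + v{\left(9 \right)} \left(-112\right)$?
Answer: $-17400$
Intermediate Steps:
$v{\left(T \right)} = -7 + 2 T^{2}$ ($v{\left(T \right)} = \left(T^{2} + T^{2}\right) - 7 = 2 T^{2} - 7 = -7 + 2 T^{2}$)
$-40 + v{\left(9 \right)} \left(-112\right) = -40 + \left(-7 + 2 \cdot 9^{2}\right) \left(-112\right) = -40 + \left(-7 + 2 \cdot 81\right) \left(-112\right) = -40 + \left(-7 + 162\right) \left(-112\right) = -40 + 155 \left(-112\right) = -40 - 17360 = -17400$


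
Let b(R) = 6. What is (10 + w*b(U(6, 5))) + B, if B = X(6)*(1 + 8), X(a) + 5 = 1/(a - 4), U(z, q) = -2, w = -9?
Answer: -169/2 ≈ -84.500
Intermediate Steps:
X(a) = -5 + 1/(-4 + a) (X(a) = -5 + 1/(a - 4) = -5 + 1/(-4 + a))
B = -81/2 (B = ((21 - 5*6)/(-4 + 6))*(1 + 8) = ((21 - 30)/2)*9 = ((½)*(-9))*9 = -9/2*9 = -81/2 ≈ -40.500)
(10 + w*b(U(6, 5))) + B = (10 - 9*6) - 81/2 = (10 - 54) - 81/2 = -44 - 81/2 = -169/2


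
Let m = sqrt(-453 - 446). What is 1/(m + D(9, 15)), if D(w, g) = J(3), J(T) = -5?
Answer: -5/924 - I*sqrt(899)/924 ≈ -0.0054113 - 0.032449*I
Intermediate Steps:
m = I*sqrt(899) (m = sqrt(-899) = I*sqrt(899) ≈ 29.983*I)
D(w, g) = -5
1/(m + D(9, 15)) = 1/(I*sqrt(899) - 5) = 1/(-5 + I*sqrt(899))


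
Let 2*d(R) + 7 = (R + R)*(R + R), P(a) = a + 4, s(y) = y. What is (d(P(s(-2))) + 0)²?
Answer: 81/4 ≈ 20.250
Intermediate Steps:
P(a) = 4 + a
d(R) = -7/2 + 2*R² (d(R) = -7/2 + ((R + R)*(R + R))/2 = -7/2 + ((2*R)*(2*R))/2 = -7/2 + (4*R²)/2 = -7/2 + 2*R²)
(d(P(s(-2))) + 0)² = ((-7/2 + 2*(4 - 2)²) + 0)² = ((-7/2 + 2*2²) + 0)² = ((-7/2 + 2*4) + 0)² = ((-7/2 + 8) + 0)² = (9/2 + 0)² = (9/2)² = 81/4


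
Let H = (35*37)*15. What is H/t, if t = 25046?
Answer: 2775/3578 ≈ 0.77557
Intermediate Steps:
H = 19425 (H = 1295*15 = 19425)
H/t = 19425/25046 = 19425*(1/25046) = 2775/3578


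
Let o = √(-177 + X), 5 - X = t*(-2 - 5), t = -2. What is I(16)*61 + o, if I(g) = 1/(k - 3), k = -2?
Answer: -61/5 + I*√186 ≈ -12.2 + 13.638*I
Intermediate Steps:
X = -9 (X = 5 - (-2)*(-2 - 5) = 5 - (-2)*(-7) = 5 - 1*14 = 5 - 14 = -9)
I(g) = -⅕ (I(g) = 1/(-2 - 3) = 1/(-5) = -⅕)
o = I*√186 (o = √(-177 - 9) = √(-186) = I*√186 ≈ 13.638*I)
I(16)*61 + o = -⅕*61 + I*√186 = -61/5 + I*√186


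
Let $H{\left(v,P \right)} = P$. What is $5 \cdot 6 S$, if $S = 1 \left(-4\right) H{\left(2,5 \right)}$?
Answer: $-600$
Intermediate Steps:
$S = -20$ ($S = 1 \left(-4\right) 5 = \left(-4\right) 5 = -20$)
$5 \cdot 6 S = 5 \cdot 6 \left(-20\right) = 30 \left(-20\right) = -600$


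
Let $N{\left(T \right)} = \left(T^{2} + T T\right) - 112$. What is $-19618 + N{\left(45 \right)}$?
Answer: $-15680$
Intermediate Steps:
$N{\left(T \right)} = -112 + 2 T^{2}$ ($N{\left(T \right)} = \left(T^{2} + T^{2}\right) - 112 = 2 T^{2} - 112 = -112 + 2 T^{2}$)
$-19618 + N{\left(45 \right)} = -19618 - \left(112 - 2 \cdot 45^{2}\right) = -19618 + \left(-112 + 2 \cdot 2025\right) = -19618 + \left(-112 + 4050\right) = -19618 + 3938 = -15680$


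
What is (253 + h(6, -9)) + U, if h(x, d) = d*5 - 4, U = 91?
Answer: 295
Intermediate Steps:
h(x, d) = -4 + 5*d (h(x, d) = 5*d - 4 = -4 + 5*d)
(253 + h(6, -9)) + U = (253 + (-4 + 5*(-9))) + 91 = (253 + (-4 - 45)) + 91 = (253 - 49) + 91 = 204 + 91 = 295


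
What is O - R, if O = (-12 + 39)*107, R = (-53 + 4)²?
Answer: 488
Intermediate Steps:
R = 2401 (R = (-49)² = 2401)
O = 2889 (O = 27*107 = 2889)
O - R = 2889 - 1*2401 = 2889 - 2401 = 488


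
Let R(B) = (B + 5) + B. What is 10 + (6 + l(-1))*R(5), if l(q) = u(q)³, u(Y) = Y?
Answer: 85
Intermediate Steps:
R(B) = 5 + 2*B (R(B) = (5 + B) + B = 5 + 2*B)
l(q) = q³
10 + (6 + l(-1))*R(5) = 10 + (6 + (-1)³)*(5 + 2*5) = 10 + (6 - 1)*(5 + 10) = 10 + 5*15 = 10 + 75 = 85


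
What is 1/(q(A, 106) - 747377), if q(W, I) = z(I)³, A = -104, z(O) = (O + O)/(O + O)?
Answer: -1/747376 ≈ -1.3380e-6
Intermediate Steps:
z(O) = 1 (z(O) = (2*O)/((2*O)) = (2*O)*(1/(2*O)) = 1)
q(W, I) = 1 (q(W, I) = 1³ = 1)
1/(q(A, 106) - 747377) = 1/(1 - 747377) = 1/(-747376) = -1/747376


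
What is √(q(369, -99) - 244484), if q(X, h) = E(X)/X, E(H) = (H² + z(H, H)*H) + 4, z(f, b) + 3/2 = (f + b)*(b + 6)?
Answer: √1974849542/246 ≈ 180.65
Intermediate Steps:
z(f, b) = -3/2 + (6 + b)*(b + f) (z(f, b) = -3/2 + (f + b)*(b + 6) = -3/2 + (b + f)*(6 + b) = -3/2 + (6 + b)*(b + f))
E(H) = 4 + H² + H*(-3/2 + 2*H² + 12*H) (E(H) = (H² + (-3/2 + H² + 6*H + 6*H + H*H)*H) + 4 = (H² + (-3/2 + H² + 6*H + 6*H + H²)*H) + 4 = (H² + (-3/2 + 2*H² + 12*H)*H) + 4 = (H² + H*(-3/2 + 2*H² + 12*H)) + 4 = 4 + H² + H*(-3/2 + 2*H² + 12*H))
q(X, h) = (4 + 2*X³ + 13*X² - 3*X/2)/X
√(q(369, -99) - 244484) = √((-3/2 + 2*369² + 4/369 + 13*369) - 244484) = √((-3/2 + 2*136161 + 4*(1/369) + 4797) - 244484) = √((-3/2 + 272322 + 4/369 + 4797) - 244484) = √(204512723/738 - 244484) = √(24083531/738) = √1974849542/246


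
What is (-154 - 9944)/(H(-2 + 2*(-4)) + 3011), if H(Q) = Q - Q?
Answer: -10098/3011 ≈ -3.3537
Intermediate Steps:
H(Q) = 0
(-154 - 9944)/(H(-2 + 2*(-4)) + 3011) = (-154 - 9944)/(0 + 3011) = -10098/3011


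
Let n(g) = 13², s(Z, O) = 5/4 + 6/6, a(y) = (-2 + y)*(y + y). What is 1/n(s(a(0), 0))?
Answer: 1/169 ≈ 0.0059172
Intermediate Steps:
a(y) = 2*y*(-2 + y) (a(y) = (-2 + y)*(2*y) = 2*y*(-2 + y))
s(Z, O) = 9/4 (s(Z, O) = 5*(¼) + 6*(⅙) = 5/4 + 1 = 9/4)
n(g) = 169
1/n(s(a(0), 0)) = 1/169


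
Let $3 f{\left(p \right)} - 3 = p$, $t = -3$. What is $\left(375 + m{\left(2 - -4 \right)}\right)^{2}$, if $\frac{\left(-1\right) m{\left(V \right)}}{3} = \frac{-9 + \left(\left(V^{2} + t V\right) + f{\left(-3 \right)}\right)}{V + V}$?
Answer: $\frac{2223081}{16} \approx 1.3894 \cdot 10^{5}$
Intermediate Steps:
$f{\left(p \right)} = 1 + \frac{p}{3}$
$m{\left(V \right)} = - \frac{3 \left(-9 + V^{2} - 3 V\right)}{2 V}$ ($m{\left(V \right)} = - 3 \frac{-9 + \left(\left(V^{2} - 3 V\right) + \left(1 + \frac{1}{3} \left(-3\right)\right)\right)}{V + V} = - 3 \frac{-9 + \left(\left(V^{2} - 3 V\right) + \left(1 - 1\right)\right)}{2 V} = - 3 \left(-9 + \left(\left(V^{2} - 3 V\right) + 0\right)\right) \frac{1}{2 V} = - 3 \left(-9 + \left(V^{2} - 3 V\right)\right) \frac{1}{2 V} = - 3 \left(-9 + V^{2} - 3 V\right) \frac{1}{2 V} = - 3 \frac{-9 + V^{2} - 3 V}{2 V} = - \frac{3 \left(-9 + V^{2} - 3 V\right)}{2 V}$)
$\left(375 + m{\left(2 - -4 \right)}\right)^{2} = \left(375 + \frac{3 \left(9 - \left(2 - -4\right) \left(-3 + \left(2 - -4\right)\right)\right)}{2 \left(2 - -4\right)}\right)^{2} = \left(375 + \frac{3 \left(9 - \left(2 + 4\right) \left(-3 + \left(2 + 4\right)\right)\right)}{2 \left(2 + 4\right)}\right)^{2} = \left(375 + \frac{3 \left(9 - 6 \left(-3 + 6\right)\right)}{2 \cdot 6}\right)^{2} = \left(375 + \frac{3}{2} \cdot \frac{1}{6} \left(9 - 6 \cdot 3\right)\right)^{2} = \left(375 + \frac{3}{2} \cdot \frac{1}{6} \left(9 - 18\right)\right)^{2} = \left(375 + \frac{3}{2} \cdot \frac{1}{6} \left(-9\right)\right)^{2} = \left(375 - \frac{9}{4}\right)^{2} = \left(\frac{1491}{4}\right)^{2} = \frac{2223081}{16}$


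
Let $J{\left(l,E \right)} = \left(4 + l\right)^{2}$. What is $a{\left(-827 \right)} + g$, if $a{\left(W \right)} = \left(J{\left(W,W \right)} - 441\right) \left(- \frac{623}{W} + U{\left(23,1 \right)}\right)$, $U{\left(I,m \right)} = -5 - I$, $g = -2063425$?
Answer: $- \frac{16958769779}{827} \approx -2.0506 \cdot 10^{7}$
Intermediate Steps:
$a{\left(W \right)} = \left(-441 + \left(4 + W\right)^{2}\right) \left(-28 - \frac{623}{W}\right)$ ($a{\left(W \right)} = \left(\left(4 + W\right)^{2} - 441\right) \left(- \frac{623}{W} - 28\right) = \left(-441 + \left(4 + W\right)^{2}\right) \left(- \frac{623}{W} - 28\right) = \left(-441 + \left(4 + W\right)^{2}\right) \left(-28 - \frac{623}{W}\right)$)
$a{\left(-827 \right)} + g = \left(6916 - -700469 - 28 \left(-827\right)^{2} + \frac{264775}{-827}\right) - 2063425 = \left(6916 + 700469 - 19150012 + 264775 \left(- \frac{1}{827}\right)\right) - 2063425 = \left(6916 + 700469 - 19150012 - \frac{264775}{827}\right) - 2063425 = - \frac{15252317304}{827} - 2063425 = - \frac{16958769779}{827}$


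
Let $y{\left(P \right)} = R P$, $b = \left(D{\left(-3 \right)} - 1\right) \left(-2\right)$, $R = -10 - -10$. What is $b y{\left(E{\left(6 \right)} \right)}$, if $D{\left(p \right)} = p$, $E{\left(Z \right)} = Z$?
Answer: $0$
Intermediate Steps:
$R = 0$ ($R = -10 + 10 = 0$)
$b = 8$ ($b = \left(-3 - 1\right) \left(-2\right) = \left(-4\right) \left(-2\right) = 8$)
$y{\left(P \right)} = 0$ ($y{\left(P \right)} = 0 P = 0$)
$b y{\left(E{\left(6 \right)} \right)} = 8 \cdot 0 = 0$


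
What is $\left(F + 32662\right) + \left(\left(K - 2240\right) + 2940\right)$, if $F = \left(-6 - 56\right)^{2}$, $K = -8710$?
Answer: $28496$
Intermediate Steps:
$F = 3844$ ($F = \left(-62\right)^{2} = 3844$)
$\left(F + 32662\right) + \left(\left(K - 2240\right) + 2940\right) = \left(3844 + 32662\right) + \left(\left(-8710 - 2240\right) + 2940\right) = 36506 + \left(-10950 + 2940\right) = 36506 - 8010 = 28496$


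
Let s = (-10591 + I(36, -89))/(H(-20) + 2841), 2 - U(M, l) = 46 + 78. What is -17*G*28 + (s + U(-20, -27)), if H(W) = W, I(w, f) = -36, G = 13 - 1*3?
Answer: -13782749/2821 ≈ -4885.8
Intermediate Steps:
G = 10 (G = 13 - 3 = 10)
U(M, l) = -122 (U(M, l) = 2 - (46 + 78) = 2 - 1*124 = 2 - 124 = -122)
s = -10627/2821 (s = (-10591 - 36)/(-20 + 2841) = -10627/2821 ≈ -3.7671)
-17*G*28 + (s + U(-20, -27)) = -17*10*28 + (-10627/2821 - 122) = -170*28 - 354789/2821 = -4760 - 354789/2821 = -13782749/2821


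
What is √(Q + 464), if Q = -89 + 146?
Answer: √521 ≈ 22.825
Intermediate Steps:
Q = 57
√(Q + 464) = √(57 + 464) = √521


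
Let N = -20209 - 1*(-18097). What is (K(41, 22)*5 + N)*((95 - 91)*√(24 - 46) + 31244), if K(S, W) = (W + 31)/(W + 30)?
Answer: -855765349/13 - 109559*I*√22/13 ≈ -6.5828e+7 - 39529.0*I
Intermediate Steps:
K(S, W) = (31 + W)/(30 + W)
N = -2112 (N = -20209 + 18097 = -2112)
(K(41, 22)*5 + N)*((95 - 91)*√(24 - 46) + 31244) = (((31 + 22)/(30 + 22))*5 - 2112)*((95 - 91)*√(24 - 46) + 31244) = ((53/52)*5 - 2112)*(4*√(-22) + 31244) = (((1/52)*53)*5 - 2112)*(4*(I*√22) + 31244) = ((53/52)*5 - 2112)*(4*I*√22 + 31244) = (265/52 - 2112)*(31244 + 4*I*√22) = -109559*(31244 + 4*I*√22)/52 = -855765349/13 - 109559*I*√22/13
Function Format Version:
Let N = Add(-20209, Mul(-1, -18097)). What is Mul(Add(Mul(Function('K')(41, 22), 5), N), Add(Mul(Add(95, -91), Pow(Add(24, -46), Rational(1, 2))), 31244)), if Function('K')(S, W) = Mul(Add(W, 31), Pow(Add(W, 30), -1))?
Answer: Add(Rational(-855765349, 13), Mul(Rational(-109559, 13), I, Pow(22, Rational(1, 2)))) ≈ Add(-6.5828e+7, Mul(-39529., I))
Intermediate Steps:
Function('K')(S, W) = Mul(Pow(Add(30, W), -1), Add(31, W)) (Function('K')(S, W) = Mul(Add(31, W), Pow(Add(30, W), -1)) = Mul(Pow(Add(30, W), -1), Add(31, W)))
N = -2112 (N = Add(-20209, 18097) = -2112)
Mul(Add(Mul(Function('K')(41, 22), 5), N), Add(Mul(Add(95, -91), Pow(Add(24, -46), Rational(1, 2))), 31244)) = Mul(Add(Mul(Mul(Pow(Add(30, 22), -1), Add(31, 22)), 5), -2112), Add(Mul(Add(95, -91), Pow(Add(24, -46), Rational(1, 2))), 31244)) = Mul(Add(Mul(Mul(Pow(52, -1), 53), 5), -2112), Add(Mul(4, Pow(-22, Rational(1, 2))), 31244)) = Mul(Add(Mul(Mul(Rational(1, 52), 53), 5), -2112), Add(Mul(4, Mul(I, Pow(22, Rational(1, 2)))), 31244)) = Mul(Add(Mul(Rational(53, 52), 5), -2112), Add(Mul(4, I, Pow(22, Rational(1, 2))), 31244)) = Mul(Add(Rational(265, 52), -2112), Add(31244, Mul(4, I, Pow(22, Rational(1, 2))))) = Mul(Rational(-109559, 52), Add(31244, Mul(4, I, Pow(22, Rational(1, 2))))) = Add(Rational(-855765349, 13), Mul(Rational(-109559, 13), I, Pow(22, Rational(1, 2))))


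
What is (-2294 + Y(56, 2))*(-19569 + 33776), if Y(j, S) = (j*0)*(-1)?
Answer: -32590858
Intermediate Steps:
Y(j, S) = 0 (Y(j, S) = 0*(-1) = 0)
(-2294 + Y(56, 2))*(-19569 + 33776) = (-2294 + 0)*(-19569 + 33776) = -2294*14207 = -32590858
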